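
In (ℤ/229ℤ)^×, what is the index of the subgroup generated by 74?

1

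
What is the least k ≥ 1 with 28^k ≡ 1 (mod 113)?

7

By Lagrange's theorem, ord_113(28) divides φ(113) = 113 − 1 = 112 = 2^4 · 7.
Divisors of 112: 1, 2, 4, 7, 8, 14, 16, 28, 56, 112.
Evaluate successive powers at the divisors of 112:
28^1 ≡ 28
28^2 ≡ 106
28^4 ≡ 49
28^7 ≡ 1
So ord_113(28) = 7.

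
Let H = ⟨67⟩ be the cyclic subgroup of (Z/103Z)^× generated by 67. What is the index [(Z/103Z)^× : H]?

1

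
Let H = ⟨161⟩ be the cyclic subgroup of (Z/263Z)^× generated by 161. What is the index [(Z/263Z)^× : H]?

Since 161 ∈ (Z/263Z)^×, its order divides φ(263) = 263 − 1 = 262 = 2 · 131.
Divisors of 262: 1, 2, 131, 262.
Compute 161^d (mod 263) for the divisors d until we hit 1:
161^1 ≡ 161 (mod 263)
161^2 ≡ 147 (mod 263)
161^131 ≡ 262 (mod 263)
161^262 ≡ 1 (mod 263) ✓
The order of 161 is 262, so the subgroup it generates has 262 elements.
[(Z/263Z)^× : ⟨161⟩] = 262/262 = 1.

1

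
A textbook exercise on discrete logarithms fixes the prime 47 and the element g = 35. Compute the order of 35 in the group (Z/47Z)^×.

By Lagrange's theorem, ord_47(35) divides φ(47) = 47 − 1 = 46 = 2 · 23.
Divisors of 46: 1, 2, 23, 46.
Test each divisor d:
35^1 ≡ 35
35^2 ≡ 3
35^23 ≡ 46
35^46 ≡ 1
So ord_47(35) = 46.

46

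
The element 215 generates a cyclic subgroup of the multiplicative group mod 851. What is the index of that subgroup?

By Lagrange's theorem, ord_851(215) divides φ(851) = φ(23·37) = (23−1)·(37−1) = 22·36 = 792 = 2^3 · 3^2 · 11.
Divisors of 792: 1, 2, 3, 4, 6, 8, 9, 11, 12, 18, 22, 24, 33, 36, 44, 66, 72, 88, 99, 132, 198, 264, 396, 792.
Evaluate successive powers at the divisors of 792:
215^1 ≡ 215 (mod 851)
215^2 ≡ 271 (mod 851)
215^3 ≡ 397 (mod 851)
215^4 ≡ 255 (mod 851)
215^6 ≡ 174 (mod 851)
215^8 ≡ 349 (mod 851)
215^9 ≡ 147 (mod 851)
215^11 ≡ 691 (mod 851)
215^12 ≡ 491 (mod 851)
215^18 ≡ 334 (mod 851)
215^22 ≡ 70 (mod 851)
215^24 ≡ 248 (mod 851)
215^33 ≡ 714 (mod 851)
215^36 ≡ 75 (mod 851)
215^44 ≡ 645 (mod 851)
215^66 ≡ 47 (mod 851)
215^72 ≡ 519 (mod 851)
215^88 ≡ 737 (mod 851)
215^99 ≡ 369 (mod 851)
215^132 ≡ 507 (mod 851)
215^198 ≡ 1 (mod 851) ✓
Thus |⟨215⟩| = ord(215) = 198.
[(Z/851Z)^× : ⟨215⟩] = 792/198 = 4.

4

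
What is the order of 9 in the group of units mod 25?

10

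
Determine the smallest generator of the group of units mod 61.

φ(61) = 61 − 1 = 60 = 2^2 · 3 · 5.
Test candidates g = 2, 3, … against the prime factors q ∈ {2, 3, 5} of φ(61): g is a generator iff g^(60/q) ≢ 1 for every such q.
g = 2: 2^30 ≡ 60; 2^20 ≡ 47; 2^12 ≡ 9 — none is 1, so 2 is a primitive root.
So 2 is the smallest generator of (Z/61Z)^×.

2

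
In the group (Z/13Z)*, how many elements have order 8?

0

φ(13) = 13 − 1 = 12 = 2^2 · 3.
Since (Z/13Z)^× is cyclic of order 12, the number of elements of order d is φ(d) when d | 12 and 0 otherwise.
Since 8 ∤ 12, the count is 0.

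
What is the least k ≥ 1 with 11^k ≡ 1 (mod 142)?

Since 11 ∈ (Z/142Z)^×, its order divides φ(142) = φ(2)·φ(71) = 1·70 = 70 = 2 · 5 · 7.
Divisors of 70: 1, 2, 5, 7, 10, 14, 35, 70.
Test each divisor d:
11^1 ≡ 11 (mod 142)
11^2 ≡ 121 (mod 142)
11^5 ≡ 23 (mod 142)
11^7 ≡ 85 (mod 142)
11^10 ≡ 103 (mod 142)
11^14 ≡ 125 (mod 142)
11^35 ≡ 141 (mod 142)
11^70 ≡ 1 (mod 142) ✓
The smallest such exponent is 70, so the order of 11 is 70.

70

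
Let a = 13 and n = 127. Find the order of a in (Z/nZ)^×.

63

Since 13 ∈ (Z/127Z)^×, its order divides φ(127) = 127 − 1 = 126 = 2 · 3^2 · 7.
Divisors of 126: 1, 2, 3, 6, 7, 9, 14, 18, 21, 42, 63, 126.
Test each divisor d:
13^1 ≡ 13 (mod 127)
13^2 ≡ 42 (mod 127)
13^3 ≡ 38 (mod 127)
13^6 ≡ 47 (mod 127)
13^7 ≡ 103 (mod 127)
13^9 ≡ 8 (mod 127)
13^14 ≡ 68 (mod 127)
13^18 ≡ 64 (mod 127)
13^21 ≡ 19 (mod 127)
13^42 ≡ 107 (mod 127)
13^63 ≡ 1 (mod 127) ✓
So ord_127(13) = 63.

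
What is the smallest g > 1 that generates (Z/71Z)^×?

7

φ(71) = 71 − 1 = 70 = 2 · 5 · 7.
Test candidates g = 2, 3, … against the prime factors q ∈ {2, 5, 7} of φ(71): g is a generator iff g^(70/q) ≢ 1 for every such q.
g = 2: 2^35 ≡ 1 — hits 1, so not a primitive root.
g = 3: 3^35 ≡ 1 — hits 1, so not a primitive root.
g = 4: 4^35 ≡ 1 — hits 1, so not a primitive root.
g = 5: 5^35 ≡ 1 — hits 1, so not a primitive root.
g = 6: 6^35 ≡ 1 — hits 1, so not a primitive root.
g = 7: 7^35 ≡ 70; 7^14 ≡ 54; 7^10 ≡ 45 — none is 1, so 7 is a primitive root.
Hence the least primitive root of 71 is 7.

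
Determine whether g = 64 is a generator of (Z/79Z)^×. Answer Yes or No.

No

φ(79) = 79 − 1 = 78 = 2 · 3 · 13.
An element g generates (Z/79Z)^× iff g^(78/q) ≢ 1 (mod 79) for each prime q ∈ {2, 3, 13}.
64^39 ≡ 1 (mod 79)  [q = 2: ≡ 1 ✗]
64^26 ≡ 1 (mod 79)  [q = 3: ≡ 1 ✗]
64^6 ≡ 10 (mod 79)  [q = 13: ≢ 1 ✓]
The check at q = 2 fails, so 64 generates a proper subgroup.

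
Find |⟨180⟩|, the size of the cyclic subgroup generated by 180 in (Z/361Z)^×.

ord(180) | φ(361) = φ(19^2) = 19·(19−1) = 342 = 2 · 3^2 · 19.
Divisors of 342: 1, 2, 3, 6, 9, 18, 19, 38, 57, 114, 171, 342.
Check 180^d mod 361 for each divisor in increasing order:
180^1 ≡ 180 (mod 361)
180^2 ≡ 271 (mod 361)
180^3 ≡ 45 (mod 361)
180^6 ≡ 220 (mod 361)
180^9 ≡ 153 (mod 361)
180^18 ≡ 305 (mod 361)
180^19 ≡ 28 (mod 361)
180^38 ≡ 62 (mod 361)
180^57 ≡ 292 (mod 361)
180^114 ≡ 68 (mod 361)
180^171 ≡ 1 (mod 361) ✓
So ord_361(180) = 171.

171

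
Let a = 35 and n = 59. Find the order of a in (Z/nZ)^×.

29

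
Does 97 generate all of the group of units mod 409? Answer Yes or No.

Yes

φ(409) = 409 − 1 = 408 = 2^3 · 3 · 17.
An element g generates (Z/409Z)^× iff g^(408/q) ≢ 1 (mod 409) for each prime q ∈ {2, 3, 17}.
97^204 ≡ 408 (mod 409)  [q = 2: ≢ 1 ✓]
97^136 ≡ 53 (mod 409)  [q = 3: ≢ 1 ✓]
97^24 ≡ 6 (mod 409)  [q = 17: ≢ 1 ✓]
All checks pass, so 97 has order 408 and is a primitive root modulo 409.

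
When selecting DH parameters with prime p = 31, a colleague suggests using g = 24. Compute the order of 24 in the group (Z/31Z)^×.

30

The order of 24 must divide φ(31) = 31 − 1 = 30 = 2 · 3 · 5.
Divisors of 30: 1, 2, 3, 5, 6, 10, 15, 30.
Evaluate successive powers at the divisors of 30:
24^1 ≡ 24 (mod 31)
24^2 ≡ 18 (mod 31)
24^3 ≡ 29 (mod 31)
24^5 ≡ 26 (mod 31)
24^6 ≡ 4 (mod 31)
24^10 ≡ 25 (mod 31)
24^15 ≡ 30 (mod 31)
24^30 ≡ 1 (mod 31) ✓
Therefore the multiplicative order of 24 modulo 31 is 30.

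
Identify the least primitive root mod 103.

φ(103) = 103 − 1 = 102 = 2 · 3 · 17.
Test candidates g = 2, 3, … against the prime factors q ∈ {2, 3, 17} of φ(103): g is a generator iff g^(102/q) ≢ 1 for every such q.
g = 2: 2^51 ≡ 1 — hits 1, so not a primitive root.
g = 3: 3^51 ≡ 102; 3^34 ≡ 1 — hits 1, so not a primitive root.
g = 4: 4^51 ≡ 1 — hits 1, so not a primitive root.
g = 5: 5^51 ≡ 102; 5^34 ≡ 56; 5^6 ≡ 72 — none is 1, so 5 is a primitive root.
The smallest primitive root modulo 103 is 5.

5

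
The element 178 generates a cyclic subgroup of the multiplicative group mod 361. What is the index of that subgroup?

ord(178) | φ(361) = φ(19^2) = 19·(19−1) = 342 = 2 · 3^2 · 19.
Divisors of 342: 1, 2, 3, 6, 9, 18, 19, 38, 57, 114, 171, 342.
Test each divisor d:
178^1 ≡ 178
178^2 ≡ 277
178^3 ≡ 210
178^6 ≡ 58
178^9 ≡ 267
178^18 ≡ 172
178^19 ≡ 292
178^38 ≡ 68
178^57 ≡ 1
So ord_361(178) = 57, hence |⟨178⟩| = 57.
Index = |(Z/361Z)^×| / |⟨178⟩| = 342 / 57 = 6.

6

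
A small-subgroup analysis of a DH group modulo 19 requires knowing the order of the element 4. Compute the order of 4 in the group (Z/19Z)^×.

Since 4 ∈ (Z/19Z)^×, its order divides φ(19) = 19 − 1 = 18 = 2 · 3^2.
Divisors of 18: 1, 2, 3, 6, 9, 18.
Test each divisor d:
4^1 ≡ 4 (mod 19)
4^2 ≡ 16 (mod 19)
4^3 ≡ 7 (mod 19)
4^6 ≡ 11 (mod 19)
4^9 ≡ 1 (mod 19) ✓
So ord_19(4) = 9.

9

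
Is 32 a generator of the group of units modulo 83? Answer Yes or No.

Yes

φ(83) = 83 − 1 = 82 = 2 · 41.
It suffices to check that the order of 32 is not a proper divisor of 82: compute 32^(82/q) for q ∈ {2, 41}.
32^41 ≡ 82 (mod 83)  [q = 2: ≢ 1 ✓]
32^2 ≡ 28 (mod 83)  [q = 41: ≢ 1 ✓]
None equal 1, so ord_83(32) = 82: 32 is a primitive root.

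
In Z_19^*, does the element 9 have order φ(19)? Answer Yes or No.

φ(19) = 19 − 1 = 18 = 2 · 3^2.
It suffices to check that the order of 9 is not a proper divisor of 18: compute 9^(18/q) for q ∈ {2, 3}.
9^9 ≡ 1 (mod 19)  [q = 2: ≡ 1 ✗]
9^6 ≡ 11 (mod 19)  [q = 3: ≢ 1 ✓]
9^9 ≡ 1 shows ord(9) | 9, strictly less than φ(19); not a primitive root.

No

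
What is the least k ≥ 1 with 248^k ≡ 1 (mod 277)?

69

Since 248 ∈ (Z/277Z)^×, its order divides φ(277) = 277 − 1 = 276 = 2^2 · 3 · 23.
Divisors of 276: 1, 2, 3, 4, 6, 12, 23, 46, 69, 92, 138, 276.
Check 248^d mod 277 for each divisor in increasing order:
248^1 ≡ 248 (mod 277)
248^2 ≡ 10 (mod 277)
248^3 ≡ 264 (mod 277)
248^4 ≡ 100 (mod 277)
248^6 ≡ 169 (mod 277)
248^12 ≡ 30 (mod 277)
248^23 ≡ 160 (mod 277)
248^46 ≡ 116 (mod 277)
248^69 ≡ 1 (mod 277) ✓
Hence ord(248) = 69.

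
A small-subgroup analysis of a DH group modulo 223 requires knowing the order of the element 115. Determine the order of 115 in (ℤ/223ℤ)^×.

37

Since 115 ∈ (Z/223Z)^×, its order divides φ(223) = 223 − 1 = 222 = 2 · 3 · 37.
Divisors of 222: 1, 2, 3, 6, 37, 74, 111, 222.
Test each divisor d:
115^1 ≡ 115 (mod 223)
115^2 ≡ 68 (mod 223)
115^3 ≡ 15 (mod 223)
115^6 ≡ 2 (mod 223)
115^37 ≡ 1 (mod 223) ✓
So ord_223(115) = 37.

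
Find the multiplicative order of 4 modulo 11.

5

ord(4) | φ(11) = 11 − 1 = 10 = 2 · 5.
Divisors of 10: 1, 2, 5, 10.
Test each divisor d:
4^1 ≡ 4
4^2 ≡ 5
4^5 ≡ 1
The smallest such exponent is 5, so the order of 4 is 5.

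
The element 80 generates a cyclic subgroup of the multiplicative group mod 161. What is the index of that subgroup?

2

By Lagrange's theorem, ord_161(80) divides φ(161) = φ(7·23) = (7−1)·(23−1) = 6·22 = 132 = 2^2 · 3 · 11.
Divisors of 132: 1, 2, 3, 4, 6, 11, 12, 22, 33, 44, 66, 132.
Compute 80^d (mod 161) for the divisors d until we hit 1:
80^1 ≡ 80 (mod 161)
80^2 ≡ 121 (mod 161)
80^3 ≡ 20 (mod 161)
80^4 ≡ 151 (mod 161)
80^6 ≡ 78 (mod 161)
80^11 ≡ 68 (mod 161)
80^12 ≡ 127 (mod 161)
80^22 ≡ 116 (mod 161)
80^33 ≡ 160 (mod 161)
80^44 ≡ 93 (mod 161)
80^66 ≡ 1 (mod 161) ✓
So ord_161(80) = 66, hence |⟨80⟩| = 66.
The index is φ(161) / ord(80) = 132 / 66 = 2.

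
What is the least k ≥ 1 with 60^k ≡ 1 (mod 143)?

20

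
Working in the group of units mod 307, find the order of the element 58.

By Lagrange's theorem, ord_307(58) divides φ(307) = 307 − 1 = 306 = 2 · 3^2 · 17.
Divisors of 306: 1, 2, 3, 6, 9, 17, 18, 34, 51, 102, 153, 306.
Evaluate successive powers at the divisors of 306:
58^1 ≡ 58 (mod 307)
58^2 ≡ 294 (mod 307)
58^3 ≡ 167 (mod 307)
58^6 ≡ 259 (mod 307)
58^9 ≡ 273 (mod 307)
58^17 ≡ 274 (mod 307)
58^18 ≡ 235 (mod 307)
58^34 ≡ 168 (mod 307)
58^51 ≡ 289 (mod 307)
58^102 ≡ 17 (mod 307)
58^153 ≡ 1 (mod 307) ✓
So ord_307(58) = 153.

153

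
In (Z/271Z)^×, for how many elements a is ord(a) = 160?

0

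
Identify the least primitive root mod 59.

2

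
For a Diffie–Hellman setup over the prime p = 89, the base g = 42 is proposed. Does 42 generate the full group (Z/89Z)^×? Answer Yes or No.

No

φ(89) = 89 − 1 = 88 = 2^3 · 11.
It suffices to check that the order of 42 is not a proper divisor of 88: compute 42^(88/q) for q ∈ {2, 11}.
42^44 ≡ 1 (mod 89)  [q = 2: ≡ 1 ✗]
42^8 ≡ 32 (mod 89)  [q = 11: ≢ 1 ✓]
42^44 ≡ 1 shows ord(42) | 44, strictly less than φ(89); not a primitive root.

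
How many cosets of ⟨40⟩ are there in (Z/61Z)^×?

5

Since 40 ∈ (Z/61Z)^×, its order divides φ(61) = 61 − 1 = 60 = 2^2 · 3 · 5.
Divisors of 60: 1, 2, 3, 4, 5, 6, 10, 12, 15, 20, 30, 60.
Compute 40^d (mod 61) for the divisors d until we hit 1:
40^1 ≡ 40 (mod 61)
40^2 ≡ 14 (mod 61)
40^3 ≡ 11 (mod 61)
40^4 ≡ 13 (mod 61)
40^5 ≡ 32 (mod 61)
40^6 ≡ 60 (mod 61)
40^10 ≡ 48 (mod 61)
40^12 ≡ 1 (mod 61) ✓
So ord_61(40) = 12, hence |⟨40⟩| = 12.
The index is φ(61) / ord(40) = 60 / 12 = 5.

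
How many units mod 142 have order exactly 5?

4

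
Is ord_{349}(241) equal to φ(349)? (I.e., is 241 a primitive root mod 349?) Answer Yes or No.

φ(349) = 349 − 1 = 348 = 2^2 · 3 · 29.
An element g generates (Z/349Z)^× iff g^(348/q) ≢ 1 (mod 349) for each prime q ∈ {2, 3, 29}.
241^174 ≡ 1 (mod 349)  [q = 2: ≡ 1 ✗]
241^116 ≡ 122 (mod 349)  [q = 3: ≢ 1 ✓]
241^12 ≡ 41 (mod 349)  [q = 29: ≢ 1 ✓]
The check at q = 2 fails, so 241 generates a proper subgroup.

No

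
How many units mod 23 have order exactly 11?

φ(23) = 23 − 1 = 22 = 2 · 11.
(Z/23Z)^× is cyclic (|G| = 22); a cyclic group of order m has exactly φ(d) elements of each order d | m, and none otherwise.
11 | 22, and φ(11) = 11 − 1 = 10.

10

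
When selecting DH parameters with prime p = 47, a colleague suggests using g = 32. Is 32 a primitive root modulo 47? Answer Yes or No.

No

φ(47) = 47 − 1 = 46 = 2 · 23.
An element g generates (Z/47Z)^× iff g^(46/q) ≢ 1 (mod 47) for each prime q ∈ {2, 23}.
32^23 ≡ 1 (mod 47)  [q = 2: ≡ 1 ✗]
32^2 ≡ 37 (mod 47)  [q = 23: ≢ 1 ✓]
32^23 ≡ 1 shows ord(32) | 23, strictly less than φ(47); not a primitive root.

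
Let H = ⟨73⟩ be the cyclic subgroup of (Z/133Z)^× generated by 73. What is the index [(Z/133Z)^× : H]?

By Lagrange's theorem, ord_133(73) divides φ(133) = φ(7·19) = (7−1)·(19−1) = 6·18 = 108 = 2^2 · 3^3.
Divisors of 108: 1, 2, 3, 4, 6, 9, 12, 18, 27, 36, 54, 108.
Check 73^d mod 133 for each divisor in increasing order:
73^1 ≡ 73
73^2 ≡ 9
73^3 ≡ 125
73^4 ≡ 81
73^6 ≡ 64
73^9 ≡ 20
73^12 ≡ 106
73^18 ≡ 1
The order of 73 is 18, so the subgroup it generates has 18 elements.
Index = |(Z/133Z)^×| / |⟨73⟩| = 108 / 18 = 6.

6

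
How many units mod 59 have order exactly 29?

φ(59) = 59 − 1 = 58 = 2 · 29.
(Z/59Z)^× is cyclic (|G| = 58); a cyclic group of order m has exactly φ(d) elements of each order d | m, and none otherwise.
29 | 58, and φ(29) = 29 − 1 = 28.

28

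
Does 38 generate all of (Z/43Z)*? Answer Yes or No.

No

φ(43) = 43 − 1 = 42 = 2 · 3 · 7.
An element g generates (Z/43Z)^× iff g^(42/q) ≢ 1 (mod 43) for each prime q ∈ {2, 3, 7}.
38^21 ≡ 1 (mod 43)  [q = 2: ≡ 1 ✗]
38^14 ≡ 36 (mod 43)  [q = 3: ≢ 1 ✓]
38^6 ≡ 16 (mod 43)  [q = 7: ≢ 1 ✓]
Since 38^21 ≡ 1, the order of 38 divides 21 < 42, so 38 is not a primitive root.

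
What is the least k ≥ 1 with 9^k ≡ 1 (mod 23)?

ord(9) | φ(23) = 23 − 1 = 22 = 2 · 11.
Divisors of 22: 1, 2, 11, 22.
Test each divisor d:
9^1 ≡ 9 (mod 23)
9^2 ≡ 12 (mod 23)
9^11 ≡ 1 (mod 23) ✓
The smallest such exponent is 11, so the order of 9 is 11.

11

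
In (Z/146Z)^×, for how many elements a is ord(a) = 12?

4

φ(146) = φ(2)·φ(73) = 1·72 = 72 = 2^3 · 3^2.
Since (Z/146Z)^× is cyclic of order 72, the number of elements of order d is φ(d) when d | 72 and 0 otherwise.
12 = 2^2 · 3 divides 72, and φ(12) = 4.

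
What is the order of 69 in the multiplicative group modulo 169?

78

Since 69 ∈ (Z/169Z)^×, its order divides φ(169) = φ(13^2) = 13·(13−1) = 156 = 2^2 · 3 · 13.
Divisors of 156: 1, 2, 3, 4, 6, 12, 13, 26, 39, 52, 78, 156.
Check 69^d mod 169 for each divisor in increasing order:
69^1 ≡ 69 (mod 169)
69^2 ≡ 29 (mod 169)
69^3 ≡ 142 (mod 169)
69^4 ≡ 165 (mod 169)
69^6 ≡ 53 (mod 169)
69^12 ≡ 105 (mod 169)
69^13 ≡ 147 (mod 169)
69^26 ≡ 146 (mod 169)
69^39 ≡ 168 (mod 169)
69^52 ≡ 22 (mod 169)
69^78 ≡ 1 (mod 169) ✓
The smallest such exponent is 78, so the order of 69 is 78.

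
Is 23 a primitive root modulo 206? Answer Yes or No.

No

φ(206) = φ(2)·φ(103) = 1·102 = 102 = 2 · 3 · 17.
It suffices to check that the order of 23 is not a proper divisor of 102: compute 23^(102/q) for q ∈ {2, 3, 17}.
23^51 ≡ 1 (mod 206)  [q = 2: ≡ 1 ✗]
23^34 ≡ 1 (mod 206)  [q = 3: ≡ 1 ✗]
23^6 ≡ 169 (mod 206)  [q = 17: ≢ 1 ✓]
The check at q = 2 fails, so 23 generates a proper subgroup.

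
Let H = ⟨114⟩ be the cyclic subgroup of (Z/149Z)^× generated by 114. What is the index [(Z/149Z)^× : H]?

4

The order of 114 must divide φ(149) = 149 − 1 = 148 = 2^2 · 37.
Divisors of 148: 1, 2, 4, 37, 74, 148.
Check 114^d mod 149 for each divisor in increasing order:
114^1 ≡ 114
114^2 ≡ 33
114^4 ≡ 46
114^37 ≡ 1
Thus |⟨114⟩| = ord(114) = 37.
Index = |(Z/149Z)^×| / |⟨114⟩| = 148 / 37 = 4.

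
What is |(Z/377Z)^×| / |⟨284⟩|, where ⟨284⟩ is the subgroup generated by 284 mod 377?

ord(284) | φ(377) = φ(13·29) = (13−1)·(29−1) = 12·28 = 336 = 2^4 · 3 · 7.
Divisors of 336: 1, 2, 3, 4, 6, 7, 8, 12, 14, 16, 21, 24, 28, 42, 48, 56, 84, 112, 168, 336.
Test each divisor d:
284^1 ≡ 284 (mod 377)
284^2 ≡ 355 (mod 377)
284^3 ≡ 161 (mod 377)
284^4 ≡ 107 (mod 377)
284^6 ≡ 285 (mod 377)
284^7 ≡ 262 (mod 377)
284^8 ≡ 139 (mod 377)
284^12 ≡ 170 (mod 377)
284^14 ≡ 30 (mod 377)
284^16 ≡ 94 (mod 377)
284^21 ≡ 320 (mod 377)
284^24 ≡ 248 (mod 377)
284^28 ≡ 146 (mod 377)
284^42 ≡ 233 (mod 377)
284^48 ≡ 53 (mod 377)
284^56 ≡ 204 (mod 377)
284^84 ≡ 1 (mod 377) ✓
The order of 284 is 84, so the subgroup it generates has 84 elements.
[(Z/377Z)^× : ⟨284⟩] = 336/84 = 4.

4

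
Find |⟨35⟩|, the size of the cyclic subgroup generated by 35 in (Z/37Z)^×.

36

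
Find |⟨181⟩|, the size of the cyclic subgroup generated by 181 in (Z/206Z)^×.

102

By Lagrange's theorem, ord_206(181) divides φ(206) = φ(2)·φ(103) = 1·102 = 102 = 2 · 3 · 17.
Divisors of 102: 1, 2, 3, 6, 17, 34, 51, 102.
Evaluate successive powers at the divisors of 102:
181^1 ≡ 181
181^2 ≡ 7
181^3 ≡ 31
181^6 ≡ 137
181^17 ≡ 47
181^34 ≡ 149
181^51 ≡ 205
181^102 ≡ 1
Therefore the multiplicative order of 181 modulo 206 is 102.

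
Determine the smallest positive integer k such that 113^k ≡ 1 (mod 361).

38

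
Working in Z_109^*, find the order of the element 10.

108

Since 10 ∈ (Z/109Z)^×, its order divides φ(109) = 109 − 1 = 108 = 2^2 · 3^3.
Divisors of 108: 1, 2, 3, 4, 6, 9, 12, 18, 27, 36, 54, 108.
Compute 10^d (mod 109) for the divisors d until we hit 1:
10^1 ≡ 10 (mod 109)
10^2 ≡ 100 (mod 109)
10^3 ≡ 19 (mod 109)
10^4 ≡ 81 (mod 109)
10^6 ≡ 34 (mod 109)
10^9 ≡ 101 (mod 109)
10^12 ≡ 66 (mod 109)
10^18 ≡ 64 (mod 109)
10^27 ≡ 33 (mod 109)
10^36 ≡ 63 (mod 109)
10^54 ≡ 108 (mod 109)
10^108 ≡ 1 (mod 109) ✓
Hence ord(10) = 108.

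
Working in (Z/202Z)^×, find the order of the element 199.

The order of 199 must divide φ(202) = φ(2)·φ(101) = 1·100 = 100 = 2^2 · 5^2.
Divisors of 100: 1, 2, 4, 5, 10, 20, 25, 50, 100.
Check 199^d mod 202 for each divisor in increasing order:
199^1 ≡ 199 (mod 202)
199^2 ≡ 9 (mod 202)
199^4 ≡ 81 (mod 202)
199^5 ≡ 161 (mod 202)
199^10 ≡ 65 (mod 202)
199^20 ≡ 185 (mod 202)
199^25 ≡ 91 (mod 202)
199^50 ≡ 201 (mod 202)
199^100 ≡ 1 (mod 202) ✓
The smallest such exponent is 100, so the order of 199 is 100.

100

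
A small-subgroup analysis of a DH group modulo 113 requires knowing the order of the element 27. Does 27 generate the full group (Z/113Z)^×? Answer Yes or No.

Yes

φ(113) = 113 − 1 = 112 = 2^4 · 7.
It suffices to check that the order of 27 is not a proper divisor of 112: compute 27^(112/q) for q ∈ {2, 7}.
27^56 ≡ 112 (mod 113)  [q = 2: ≢ 1 ✓]
27^16 ≡ 16 (mod 113)  [q = 7: ≢ 1 ✓]
None equal 1, so ord_113(27) = 112: 27 is a primitive root.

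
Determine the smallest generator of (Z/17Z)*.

φ(17) = 17 − 1 = 16 = 2^4.
Test candidates g = 2, 3, … against the prime factors q ∈ {2} of φ(17): g is a generator iff g^(16/q) ≢ 1 for every such q.
g = 2: 2^8 ≡ 1 — hits 1, so not a primitive root.
g = 3: 3^8 ≡ 16 — none is 1, so 3 is a primitive root.
So 3 is the smallest generator of (Z/17Z)^×.

3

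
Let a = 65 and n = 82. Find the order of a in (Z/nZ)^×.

Since 65 ∈ (Z/82Z)^×, its order divides φ(82) = φ(2)·φ(41) = 1·40 = 40 = 2^3 · 5.
Divisors of 40: 1, 2, 4, 5, 8, 10, 20, 40.
Check 65^d mod 82 for each divisor in increasing order:
65^1 ≡ 65 (mod 82)
65^2 ≡ 43 (mod 82)
65^4 ≡ 45 (mod 82)
65^5 ≡ 55 (mod 82)
65^8 ≡ 57 (mod 82)
65^10 ≡ 73 (mod 82)
65^20 ≡ 81 (mod 82)
65^40 ≡ 1 (mod 82) ✓
Therefore the multiplicative order of 65 modulo 82 is 40.

40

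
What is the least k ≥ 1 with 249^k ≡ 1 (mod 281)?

7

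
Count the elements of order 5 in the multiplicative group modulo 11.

φ(11) = 11 − 1 = 10 = 2 · 5.
Since (Z/11Z)^× is cyclic of order 10, the number of elements of order d is φ(d) when d | 10 and 0 otherwise.
5 | 10, and φ(5) = 5 − 1 = 4.

4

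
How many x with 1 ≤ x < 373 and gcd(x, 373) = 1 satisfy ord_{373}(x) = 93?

φ(373) = 373 − 1 = 372 = 2^2 · 3 · 31.
In a cyclic group of order 372, there are φ(d) elements of order d for each divisor d of 372, and zero for non-divisors.
93 = 3 · 31 divides 372, and φ(93) = 60.

60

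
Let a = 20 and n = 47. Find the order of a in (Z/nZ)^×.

The order of 20 must divide φ(47) = 47 − 1 = 46 = 2 · 23.
Divisors of 46: 1, 2, 23, 46.
Evaluate successive powers at the divisors of 46:
20^1 ≡ 20 (mod 47)
20^2 ≡ 24 (mod 47)
20^23 ≡ 46 (mod 47)
20^46 ≡ 1 (mod 47) ✓
The smallest such exponent is 46, so the order of 20 is 46.

46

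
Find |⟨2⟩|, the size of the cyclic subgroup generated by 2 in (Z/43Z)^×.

14

Since 2 ∈ (Z/43Z)^×, its order divides φ(43) = 43 − 1 = 42 = 2 · 3 · 7.
Divisors of 42: 1, 2, 3, 6, 7, 14, 21, 42.
Check 2^d mod 43 for each divisor in increasing order:
2^1 ≡ 2
2^2 ≡ 4
2^3 ≡ 8
2^6 ≡ 21
2^7 ≡ 42
2^14 ≡ 1
The smallest such exponent is 14, so the order of 2 is 14.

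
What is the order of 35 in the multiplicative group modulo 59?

29

ord(35) | φ(59) = 59 − 1 = 58 = 2 · 29.
Divisors of 58: 1, 2, 29, 58.
Evaluate successive powers at the divisors of 58:
35^1 ≡ 35
35^2 ≡ 45
35^29 ≡ 1
The smallest such exponent is 29, so the order of 35 is 29.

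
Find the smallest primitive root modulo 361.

2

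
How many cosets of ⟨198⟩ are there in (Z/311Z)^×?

5

Since 198 ∈ (Z/311Z)^×, its order divides φ(311) = 311 − 1 = 310 = 2 · 5 · 31.
Divisors of 310: 1, 2, 5, 10, 31, 62, 155, 310.
Compute 198^d (mod 311) for the divisors d until we hit 1:
198^1 ≡ 198 (mod 311)
198^2 ≡ 18 (mod 311)
198^5 ≡ 86 (mod 311)
198^10 ≡ 243 (mod 311)
198^31 ≡ 310 (mod 311)
198^62 ≡ 1 (mod 311) ✓
Thus |⟨198⟩| = ord(198) = 62.
Index = |(Z/311Z)^×| / |⟨198⟩| = 310 / 62 = 5.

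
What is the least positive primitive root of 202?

3

φ(202) = φ(2)·φ(101) = 1·100 = 100 = 2^2 · 5^2.
g is a primitive root iff g^(100/q) ≢ 1 (mod 202) for each prime q ∈ {2, 5}.
g = 2: gcd(2, 202) = 2 > 1, not a unit — skip.
g = 3: 3^50 ≡ 201; 3^20 ≡ 185 — none is 1, so 3 is a primitive root.
So 3 is the smallest generator of (Z/202Z)^×.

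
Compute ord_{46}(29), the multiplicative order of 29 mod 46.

ord(29) | φ(46) = φ(2)·φ(23) = 1·22 = 22 = 2 · 11.
Divisors of 22: 1, 2, 11, 22.
Check 29^d mod 46 for each divisor in increasing order:
29^1 ≡ 29 (mod 46)
29^2 ≡ 13 (mod 46)
29^11 ≡ 1 (mod 46) ✓
The smallest such exponent is 11, so the order of 29 is 11.

11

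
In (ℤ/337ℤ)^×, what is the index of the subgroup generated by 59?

The order of 59 must divide φ(337) = 337 − 1 = 336 = 2^4 · 3 · 7.
Divisors of 336: 1, 2, 3, 4, 6, 7, 8, 12, 14, 16, 21, 24, 28, 42, 48, 56, 84, 112, 168, 336.
Check 59^d mod 337 for each divisor in increasing order:
59^1 ≡ 59 (mod 337)
59^2 ≡ 111 (mod 337)
59^3 ≡ 146 (mod 337)
59^4 ≡ 189 (mod 337)
59^6 ≡ 85 (mod 337)
59^7 ≡ 297 (mod 337)
59^8 ≡ 336 (mod 337)
59^12 ≡ 148 (mod 337)
59^14 ≡ 252 (mod 337)
59^16 ≡ 1 (mod 337) ✓
The order of 59 is 16, so the subgroup it generates has 16 elements.
[(Z/337Z)^× : ⟨59⟩] = 336/16 = 21.

21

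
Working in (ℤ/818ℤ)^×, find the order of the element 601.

By Lagrange's theorem, ord_818(601) divides φ(818) = φ(2)·φ(409) = 1·408 = 408 = 2^3 · 3 · 17.
Divisors of 408: 1, 2, 3, 4, 6, 8, 12, 17, 24, 34, 51, 68, 102, 136, 204, 408.
Compute 601^d (mod 818) for the divisors d until we hit 1:
601^1 ≡ 601 (mod 818)
601^2 ≡ 463 (mod 818)
601^3 ≡ 143 (mod 818)
601^4 ≡ 53 (mod 818)
601^6 ≡ 817 (mod 818)
601^8 ≡ 355 (mod 818)
601^12 ≡ 1 (mod 818) ✓
So ord_818(601) = 12.

12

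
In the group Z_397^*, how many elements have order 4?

2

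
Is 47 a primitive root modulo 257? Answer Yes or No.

Yes

φ(257) = 257 − 1 = 256 = 2^8.
An element g generates (Z/257Z)^× iff g^(256/q) ≢ 1 (mod 257) for each prime q ∈ {2}.
47^128 ≡ 256 (mod 257)  [q = 2: ≢ 1 ✓]
All checks pass, so 47 has order 256 and is a primitive root modulo 257.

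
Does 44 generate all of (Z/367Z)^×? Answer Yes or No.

φ(367) = 367 − 1 = 366 = 2 · 3 · 61.
Test 44^(366/q) mod 367 for each prime factor q of 366:
44^183 ≡ 366 (mod 367)  [q = 2: ≢ 1 ✓]
44^122 ≡ 1 (mod 367)  [q = 3: ≡ 1 ✗]
44^6 ≡ 132 (mod 367)  [q = 61: ≢ 1 ✓]
Since 44^122 ≡ 1, the order of 44 divides 122 < 366, so 44 is not a primitive root.

No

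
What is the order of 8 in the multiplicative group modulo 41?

Since 8 ∈ (Z/41Z)^×, its order divides φ(41) = 41 − 1 = 40 = 2^3 · 5.
Divisors of 40: 1, 2, 4, 5, 8, 10, 20, 40.
Evaluate successive powers at the divisors of 40:
8^1 ≡ 8 (mod 41)
8^2 ≡ 23 (mod 41)
8^4 ≡ 37 (mod 41)
8^5 ≡ 9 (mod 41)
8^8 ≡ 16 (mod 41)
8^10 ≡ 40 (mod 41)
8^20 ≡ 1 (mod 41) ✓
So ord_41(8) = 20.

20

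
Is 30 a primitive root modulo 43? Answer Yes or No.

φ(43) = 43 − 1 = 42 = 2 · 3 · 7.
An element g generates (Z/43Z)^× iff g^(42/q) ≢ 1 (mod 43) for each prime q ∈ {2, 3, 7}.
30^21 ≡ 42 (mod 43)  [q = 2: ≢ 1 ✓]
30^14 ≡ 6 (mod 43)  [q = 3: ≢ 1 ✓]
30^6 ≡ 16 (mod 43)  [q = 7: ≢ 1 ✓]
None equal 1, so ord_43(30) = 42: 30 is a primitive root.

Yes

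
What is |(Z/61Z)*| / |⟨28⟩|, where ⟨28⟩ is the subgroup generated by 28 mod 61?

3

Since 28 ∈ (Z/61Z)^×, its order divides φ(61) = 61 − 1 = 60 = 2^2 · 3 · 5.
Divisors of 60: 1, 2, 3, 4, 5, 6, 10, 12, 15, 20, 30, 60.
Test each divisor d:
28^1 ≡ 28 (mod 61)
28^2 ≡ 52 (mod 61)
28^3 ≡ 53 (mod 61)
28^4 ≡ 20 (mod 61)
28^5 ≡ 11 (mod 61)
28^6 ≡ 3 (mod 61)
28^10 ≡ 60 (mod 61)
28^12 ≡ 9 (mod 61)
28^15 ≡ 50 (mod 61)
28^20 ≡ 1 (mod 61) ✓
The order of 28 is 20, so the subgroup it generates has 20 elements.
The index is φ(61) / ord(28) = 60 / 20 = 3.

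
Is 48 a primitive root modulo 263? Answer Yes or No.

No

φ(263) = 263 − 1 = 262 = 2 · 131.
48 is a primitive root mod 263 iff 48^(φ(263)/q) ≢ 1 for every prime q | φ(263), i.e. q ∈ {2, 131}.
48^131 ≡ 1 (mod 263)  [q = 2: ≡ 1 ✗]
48^2 ≡ 200 (mod 263)  [q = 131: ≢ 1 ✓]
The check at q = 2 fails, so 48 generates a proper subgroup.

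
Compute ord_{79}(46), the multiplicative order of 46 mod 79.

13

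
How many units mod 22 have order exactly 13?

φ(22) = φ(2)·φ(11) = 1·10 = 10 = 2 · 5.
In a cyclic group of order 10, there are φ(d) elements of order d for each divisor d of 10, and zero for non-divisors.
Since 13 ∤ 10, the count is 0.

0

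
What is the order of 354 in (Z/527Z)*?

The order of 354 must divide φ(527) = φ(17·31) = (17−1)·(31−1) = 16·30 = 480 = 2^5 · 3 · 5.
Divisors of 480: 1, 2, 3, 4, 5, 6, 8, 10, 12, 15, 16, 20, 24, 30, 32, 40, 48, 60, 80, 96, 120, 160, 240, 480.
Evaluate successive powers at the divisors of 480:
354^1 ≡ 354 (mod 527)
354^2 ≡ 417 (mod 527)
354^3 ≡ 58 (mod 527)
354^4 ≡ 506 (mod 527)
354^5 ≡ 471 (mod 527)
354^6 ≡ 202 (mod 527)
354^8 ≡ 441 (mod 527)
354^10 ≡ 501 (mod 527)
354^12 ≡ 225 (mod 527)
354^15 ≡ 402 (mod 527)
354^16 ≡ 18 (mod 527)
354^20 ≡ 149 (mod 527)
354^24 ≡ 33 (mod 527)
354^30 ≡ 342 (mod 527)
354^32 ≡ 324 (mod 527)
354^40 ≡ 67 (mod 527)
354^48 ≡ 35 (mod 527)
354^60 ≡ 497 (mod 527)
354^80 ≡ 273 (mod 527)
354^96 ≡ 171 (mod 527)
354^120 ≡ 373 (mod 527)
354^160 ≡ 222 (mod 527)
354^240 ≡ 1 (mod 527) ✓
Hence ord(354) = 240.

240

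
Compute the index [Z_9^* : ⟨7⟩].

2

The order of 7 must divide φ(9) = φ(3^2) = 3·(3−1) = 6 = 2 · 3.
Divisors of 6: 1, 2, 3, 6.
Check 7^d mod 9 for each divisor in increasing order:
7^1 ≡ 7 (mod 9)
7^2 ≡ 4 (mod 9)
7^3 ≡ 1 (mod 9) ✓
So ord_9(7) = 3, hence |⟨7⟩| = 3.
Index = |(Z/9Z)^×| / |⟨7⟩| = 6 / 3 = 2.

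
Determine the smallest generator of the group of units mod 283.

3

φ(283) = 283 − 1 = 282 = 2 · 3 · 47.
g is a primitive root iff g^(282/q) ≢ 1 (mod 283) for each prime q ∈ {2, 3, 47}.
g = 2: 2^141 ≡ 282; 2^94 ≡ 1 — hits 1, so not a primitive root.
g = 3: 3^141 ≡ 282; 3^94 ≡ 238; 3^6 ≡ 163 — none is 1, so 3 is a primitive root.
The smallest primitive root modulo 283 is 3.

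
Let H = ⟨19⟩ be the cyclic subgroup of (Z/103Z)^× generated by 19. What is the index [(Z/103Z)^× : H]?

By Lagrange's theorem, ord_103(19) divides φ(103) = 103 − 1 = 102 = 2 · 3 · 17.
Divisors of 102: 1, 2, 3, 6, 17, 34, 51, 102.
Test each divisor d:
19^1 ≡ 19 (mod 103)
19^2 ≡ 52 (mod 103)
19^3 ≡ 61 (mod 103)
19^6 ≡ 13 (mod 103)
19^17 ≡ 56 (mod 103)
19^34 ≡ 46 (mod 103)
19^51 ≡ 1 (mod 103) ✓
The order of 19 is 51, so the subgroup it generates has 51 elements.
[(Z/103Z)^× : ⟨19⟩] = 102/51 = 2.

2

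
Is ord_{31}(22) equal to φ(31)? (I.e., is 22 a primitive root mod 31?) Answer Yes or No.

φ(31) = 31 − 1 = 30 = 2 · 3 · 5.
22 is a primitive root mod 31 iff 22^(φ(31)/q) ≢ 1 for every prime q | φ(31), i.e. q ∈ {2, 3, 5}.
22^15 ≡ 30 (mod 31)  [q = 2: ≢ 1 ✓]
22^10 ≡ 5 (mod 31)  [q = 3: ≢ 1 ✓]
22^6 ≡ 8 (mod 31)  [q = 5: ≢ 1 ✓]
Every test exponent gives a nontrivial residue, hence 22 generates the full group.

Yes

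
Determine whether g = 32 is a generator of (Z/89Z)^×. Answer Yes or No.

No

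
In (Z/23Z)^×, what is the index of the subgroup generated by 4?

The order of 4 must divide φ(23) = 23 − 1 = 22 = 2 · 11.
Divisors of 22: 1, 2, 11, 22.
Compute 4^d (mod 23) for the divisors d until we hit 1:
4^1 ≡ 4
4^2 ≡ 16
4^11 ≡ 1
Thus |⟨4⟩| = ord(4) = 11.
The index is φ(23) / ord(4) = 22 / 11 = 2.

2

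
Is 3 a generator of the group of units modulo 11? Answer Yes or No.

φ(11) = 11 − 1 = 10 = 2 · 5.
Test 3^(10/q) mod 11 for each prime factor q of 10:
3^5 ≡ 1 (mod 11)  [q = 2: ≡ 1 ✗]
3^2 ≡ 9 (mod 11)  [q = 5: ≢ 1 ✓]
3^5 ≡ 1 shows ord(3) | 5, strictly less than φ(11); not a primitive root.

No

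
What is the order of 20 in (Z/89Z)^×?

44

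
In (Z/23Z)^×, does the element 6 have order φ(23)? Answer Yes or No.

No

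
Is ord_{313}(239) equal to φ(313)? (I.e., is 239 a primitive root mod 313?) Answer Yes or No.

Yes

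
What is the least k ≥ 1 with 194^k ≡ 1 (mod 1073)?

The order of 194 must divide φ(1073) = φ(29·37) = (29−1)·(37−1) = 28·36 = 1008 = 2^4 · 3^2 · 7.
Divisors of 1008: 1, 2, 3, 4, 6, 7, 8, 9, 12, 14, 16, 18, 21, 24, 28, 36, 42, 48, 56, 63, 72, 84, 112, 126, 144, 168, 252, 336, 504, 1008.
Evaluate successive powers at the divisors of 1008:
194^1 ≡ 194 (mod 1073)
194^2 ≡ 81 (mod 1073)
194^3 ≡ 692 (mod 1073)
194^4 ≡ 123 (mod 1073)
194^6 ≡ 306 (mod 1073)
194^7 ≡ 349 (mod 1073)
194^8 ≡ 107 (mod 1073)
194^9 ≡ 371 (mod 1073)
194^12 ≡ 285 (mod 1073)
194^14 ≡ 552 (mod 1073)
194^16 ≡ 719 (mod 1073)
194^18 ≡ 297 (mod 1073)
194^21 ≡ 581 (mod 1073)
194^24 ≡ 750 (mod 1073)
194^28 ≡ 1045 (mod 1073)
194^36 ≡ 223 (mod 1073)
194^42 ≡ 639 (mod 1073)
194^48 ≡ 248 (mod 1073)
194^56 ≡ 784 (mod 1073)
194^63 ≡ 1 (mod 1073) ✓
Therefore the multiplicative order of 194 modulo 1073 is 63.

63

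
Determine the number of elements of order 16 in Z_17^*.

8

φ(17) = 17 − 1 = 16 = 2^4.
(Z/17Z)^× is cyclic (|G| = 16); a cyclic group of order m has exactly φ(d) elements of each order d | m, and none otherwise.
16 = 2^4 divides 16, and φ(16) = 8.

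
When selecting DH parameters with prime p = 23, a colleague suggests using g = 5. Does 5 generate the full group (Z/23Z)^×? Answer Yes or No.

Yes

φ(23) = 23 − 1 = 22 = 2 · 11.
5 is a primitive root mod 23 iff 5^(φ(23)/q) ≢ 1 for every prime q | φ(23), i.e. q ∈ {2, 11}.
5^11 ≡ 22 (mod 23)  [q = 2: ≢ 1 ✓]
5^2 ≡ 2 (mod 23)  [q = 11: ≢ 1 ✓]
None equal 1, so ord_23(5) = 22: 5 is a primitive root.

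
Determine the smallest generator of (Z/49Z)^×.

3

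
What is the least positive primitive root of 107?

φ(107) = 107 − 1 = 106 = 2 · 53.
g is a primitive root iff g^(106/q) ≢ 1 (mod 107) for each prime q ∈ {2, 53}.
g = 2: 2^53 ≡ 106; 2^2 ≡ 4 — none is 1, so 2 is a primitive root.
Hence the least primitive root of 107 is 2.

2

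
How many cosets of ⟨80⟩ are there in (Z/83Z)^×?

1

By Lagrange's theorem, ord_83(80) divides φ(83) = 83 − 1 = 82 = 2 · 41.
Divisors of 82: 1, 2, 41, 82.
Check 80^d mod 83 for each divisor in increasing order:
80^1 ≡ 80
80^2 ≡ 9
80^41 ≡ 82
80^82 ≡ 1
The order of 80 is 82, so the subgroup it generates has 82 elements.
Index = |(Z/83Z)^×| / |⟨80⟩| = 82 / 82 = 1.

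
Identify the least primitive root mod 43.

φ(43) = 43 − 1 = 42 = 2 · 3 · 7.
g is a primitive root iff g^(42/q) ≢ 1 (mod 43) for each prime q ∈ {2, 3, 7}.
g = 2: 2^21 ≡ 42; 2^14 ≡ 1 — hits 1, so not a primitive root.
g = 3: 3^21 ≡ 42; 3^14 ≡ 36; 3^6 ≡ 41 — none is 1, so 3 is a primitive root.
The smallest primitive root modulo 43 is 3.

3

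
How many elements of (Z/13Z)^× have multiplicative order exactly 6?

2

φ(13) = 13 − 1 = 12 = 2^2 · 3.
(Z/13Z)^× is cyclic (|G| = 12); a cyclic group of order m has exactly φ(d) elements of each order d | m, and none otherwise.
6 = 2 · 3 divides 12, and φ(6) = 2.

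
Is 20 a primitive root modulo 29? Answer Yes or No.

φ(29) = 29 − 1 = 28 = 2^2 · 7.
Test 20^(28/q) mod 29 for each prime factor q of 28:
20^14 ≡ 1 (mod 29)  [q = 2: ≡ 1 ✗]
20^4 ≡ 7 (mod 29)  [q = 7: ≢ 1 ✓]
Since 20^14 ≡ 1, the order of 20 divides 14 < 28, so 20 is not a primitive root.

No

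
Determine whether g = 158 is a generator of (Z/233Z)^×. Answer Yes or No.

φ(233) = 233 − 1 = 232 = 2^3 · 29.
An element g generates (Z/233Z)^× iff g^(232/q) ≢ 1 (mod 233) for each prime q ∈ {2, 29}.
158^116 ≡ 232 (mod 233)  [q = 2: ≢ 1 ✓]
158^8 ≡ 184 (mod 233)  [q = 29: ≢ 1 ✓]
All checks pass, so 158 has order 232 and is a primitive root modulo 233.

Yes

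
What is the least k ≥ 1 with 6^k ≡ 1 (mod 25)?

5

By Lagrange's theorem, ord_25(6) divides φ(25) = φ(5^2) = 5·(5−1) = 20 = 2^2 · 5.
Divisors of 20: 1, 2, 4, 5, 10, 20.
Test each divisor d:
6^1 ≡ 6 (mod 25)
6^2 ≡ 11 (mod 25)
6^4 ≡ 21 (mod 25)
6^5 ≡ 1 (mod 25) ✓
The smallest such exponent is 5, so the order of 6 is 5.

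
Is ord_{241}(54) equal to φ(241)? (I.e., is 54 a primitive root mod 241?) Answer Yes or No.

No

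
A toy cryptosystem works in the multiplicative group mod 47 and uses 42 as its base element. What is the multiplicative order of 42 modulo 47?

By Lagrange's theorem, ord_47(42) divides φ(47) = 47 − 1 = 46 = 2 · 23.
Divisors of 46: 1, 2, 23, 46.
Evaluate successive powers at the divisors of 46:
42^1 ≡ 42 (mod 47)
42^2 ≡ 25 (mod 47)
42^23 ≡ 1 (mod 47) ✓
The smallest such exponent is 23, so the order of 42 is 23.

23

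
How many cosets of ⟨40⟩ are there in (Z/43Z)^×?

2

By Lagrange's theorem, ord_43(40) divides φ(43) = 43 − 1 = 42 = 2 · 3 · 7.
Divisors of 42: 1, 2, 3, 6, 7, 14, 21, 42.
Compute 40^d (mod 43) for the divisors d until we hit 1:
40^1 ≡ 40
40^2 ≡ 9
40^3 ≡ 16
40^6 ≡ 41
40^7 ≡ 6
40^14 ≡ 36
40^21 ≡ 1
So ord_43(40) = 21, hence |⟨40⟩| = 21.
The index is φ(43) / ord(40) = 42 / 21 = 2.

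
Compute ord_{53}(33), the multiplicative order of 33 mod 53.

ord(33) | φ(53) = 53 − 1 = 52 = 2^2 · 13.
Divisors of 52: 1, 2, 4, 13, 26, 52.
Check 33^d mod 53 for each divisor in increasing order:
33^1 ≡ 33
33^2 ≡ 29
33^4 ≡ 46
33^13 ≡ 23
33^26 ≡ 52
33^52 ≡ 1
Hence ord(33) = 52.

52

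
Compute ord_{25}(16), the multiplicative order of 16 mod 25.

5

Since 16 ∈ (Z/25Z)^×, its order divides φ(25) = φ(5^2) = 5·(5−1) = 20 = 2^2 · 5.
Divisors of 20: 1, 2, 4, 5, 10, 20.
Check 16^d mod 25 for each divisor in increasing order:
16^1 ≡ 16 (mod 25)
16^2 ≡ 6 (mod 25)
16^4 ≡ 11 (mod 25)
16^5 ≡ 1 (mod 25) ✓
Hence ord(16) = 5.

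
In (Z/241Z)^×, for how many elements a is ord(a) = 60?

16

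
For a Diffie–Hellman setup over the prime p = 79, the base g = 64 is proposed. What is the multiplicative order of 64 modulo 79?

13

By Lagrange's theorem, ord_79(64) divides φ(79) = 79 − 1 = 78 = 2 · 3 · 13.
Divisors of 78: 1, 2, 3, 6, 13, 26, 39, 78.
Evaluate successive powers at the divisors of 78:
64^1 ≡ 64 (mod 79)
64^2 ≡ 67 (mod 79)
64^3 ≡ 22 (mod 79)
64^6 ≡ 10 (mod 79)
64^13 ≡ 1 (mod 79) ✓
So ord_79(64) = 13.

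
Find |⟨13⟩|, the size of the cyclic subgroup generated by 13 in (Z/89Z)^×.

88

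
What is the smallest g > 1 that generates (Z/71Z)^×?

φ(71) = 71 − 1 = 70 = 2 · 5 · 7.
Test candidates g = 2, 3, … against the prime factors q ∈ {2, 5, 7} of φ(71): g is a generator iff g^(70/q) ≢ 1 for every such q.
g = 2: 2^35 ≡ 1 — hits 1, so not a primitive root.
g = 3: 3^35 ≡ 1 — hits 1, so not a primitive root.
g = 4: 4^35 ≡ 1 — hits 1, so not a primitive root.
g = 5: 5^35 ≡ 1 — hits 1, so not a primitive root.
g = 6: 6^35 ≡ 1 — hits 1, so not a primitive root.
g = 7: 7^35 ≡ 70; 7^14 ≡ 54; 7^10 ≡ 45 — none is 1, so 7 is a primitive root.
Hence the least primitive root of 71 is 7.

7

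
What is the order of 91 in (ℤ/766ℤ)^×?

382

The order of 91 must divide φ(766) = φ(2)·φ(383) = 1·382 = 382 = 2 · 191.
Divisors of 382: 1, 2, 191, 382.
Compute 91^d (mod 766) for the divisors d until we hit 1:
91^1 ≡ 91
91^2 ≡ 621
91^191 ≡ 765
91^382 ≡ 1
Hence ord(91) = 382.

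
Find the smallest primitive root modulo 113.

φ(113) = 113 − 1 = 112 = 2^4 · 7.
Test candidates g = 2, 3, … against the prime factors q ∈ {2, 7} of φ(113): g is a generator iff g^(112/q) ≢ 1 for every such q.
g = 2: 2^56 ≡ 1 — hits 1, so not a primitive root.
g = 3: 3^56 ≡ 112; 3^16 ≡ 49 — none is 1, so 3 is a primitive root.
Hence the least primitive root of 113 is 3.

3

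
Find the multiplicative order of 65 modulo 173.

172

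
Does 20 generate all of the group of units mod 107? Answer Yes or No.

Yes

φ(107) = 107 − 1 = 106 = 2 · 53.
It suffices to check that the order of 20 is not a proper divisor of 106: compute 20^(106/q) for q ∈ {2, 53}.
20^53 ≡ 106 (mod 107)  [q = 2: ≢ 1 ✓]
20^2 ≡ 79 (mod 107)  [q = 53: ≢ 1 ✓]
None equal 1, so ord_107(20) = 106: 20 is a primitive root.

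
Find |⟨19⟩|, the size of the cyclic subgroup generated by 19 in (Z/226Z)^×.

112

By Lagrange's theorem, ord_226(19) divides φ(226) = φ(2)·φ(113) = 1·112 = 112 = 2^4 · 7.
Divisors of 112: 1, 2, 4, 7, 8, 14, 16, 28, 56, 112.
Test each divisor d:
19^1 ≡ 19 (mod 226)
19^2 ≡ 135 (mod 226)
19^4 ≡ 145 (mod 226)
19^7 ≡ 155 (mod 226)
19^8 ≡ 7 (mod 226)
19^14 ≡ 69 (mod 226)
19^16 ≡ 49 (mod 226)
19^28 ≡ 15 (mod 226)
19^56 ≡ 225 (mod 226)
19^112 ≡ 1 (mod 226) ✓
Therefore the multiplicative order of 19 modulo 226 is 112.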